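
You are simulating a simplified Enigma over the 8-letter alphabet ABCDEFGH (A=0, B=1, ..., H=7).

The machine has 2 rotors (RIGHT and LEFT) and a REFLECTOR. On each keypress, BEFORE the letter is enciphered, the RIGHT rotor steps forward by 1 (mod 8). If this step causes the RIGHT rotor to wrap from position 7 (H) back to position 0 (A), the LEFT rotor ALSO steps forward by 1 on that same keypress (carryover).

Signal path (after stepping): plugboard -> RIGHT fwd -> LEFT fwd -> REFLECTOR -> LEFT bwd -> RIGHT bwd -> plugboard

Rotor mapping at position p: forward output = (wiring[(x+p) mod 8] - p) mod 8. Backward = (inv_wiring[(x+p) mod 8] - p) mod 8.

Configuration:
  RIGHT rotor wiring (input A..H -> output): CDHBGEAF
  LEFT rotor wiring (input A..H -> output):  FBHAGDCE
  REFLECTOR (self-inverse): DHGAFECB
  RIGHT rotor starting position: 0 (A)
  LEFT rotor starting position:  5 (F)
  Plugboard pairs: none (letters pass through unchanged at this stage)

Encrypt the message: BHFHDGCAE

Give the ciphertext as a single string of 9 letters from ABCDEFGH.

Char 1 ('B'): step: R->1, L=5; B->plug->B->R->G->L->D->refl->A->L'->D->R'->E->plug->E
Char 2 ('H'): step: R->2, L=5; H->plug->H->R->B->L->F->refl->E->L'->E->R'->C->plug->C
Char 3 ('F'): step: R->3, L=5; F->plug->F->R->H->L->B->refl->H->L'->C->R'->E->plug->E
Char 4 ('H'): step: R->4, L=5; H->plug->H->R->F->L->C->refl->G->L'->A->R'->B->plug->B
Char 5 ('D'): step: R->5, L=5; D->plug->D->R->F->L->C->refl->G->L'->A->R'->C->plug->C
Char 6 ('G'): step: R->6, L=5; G->plug->G->R->A->L->G->refl->C->L'->F->R'->D->plug->D
Char 7 ('C'): step: R->7, L=5; C->plug->C->R->E->L->E->refl->F->L'->B->R'->H->plug->H
Char 8 ('A'): step: R->0, L->6 (L advanced); A->plug->A->R->C->L->H->refl->B->L'->E->R'->F->plug->F
Char 9 ('E'): step: R->1, L=6; E->plug->E->R->D->L->D->refl->A->L'->G->R'->B->plug->B

Answer: ECEBCDHFB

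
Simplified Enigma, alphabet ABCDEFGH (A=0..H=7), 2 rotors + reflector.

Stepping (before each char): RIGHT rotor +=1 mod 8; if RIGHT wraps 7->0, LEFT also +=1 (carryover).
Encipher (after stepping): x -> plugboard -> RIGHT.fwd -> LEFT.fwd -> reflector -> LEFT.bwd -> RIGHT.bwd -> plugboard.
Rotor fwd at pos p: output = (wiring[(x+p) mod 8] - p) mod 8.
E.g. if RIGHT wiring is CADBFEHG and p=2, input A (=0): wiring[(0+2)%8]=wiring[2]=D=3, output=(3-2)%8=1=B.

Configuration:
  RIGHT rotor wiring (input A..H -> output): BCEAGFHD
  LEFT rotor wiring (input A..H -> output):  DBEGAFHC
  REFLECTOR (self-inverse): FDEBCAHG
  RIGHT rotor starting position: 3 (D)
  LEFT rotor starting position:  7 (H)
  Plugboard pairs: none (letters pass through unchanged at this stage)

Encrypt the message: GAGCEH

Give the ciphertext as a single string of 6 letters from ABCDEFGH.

Char 1 ('G'): step: R->4, L=7; G->plug->G->R->A->L->D->refl->B->L'->F->R'->E->plug->E
Char 2 ('A'): step: R->5, L=7; A->plug->A->R->A->L->D->refl->B->L'->F->R'->E->plug->E
Char 3 ('G'): step: R->6, L=7; G->plug->G->R->A->L->D->refl->B->L'->F->R'->B->plug->B
Char 4 ('C'): step: R->7, L=7; C->plug->C->R->D->L->F->refl->A->L'->H->R'->F->plug->F
Char 5 ('E'): step: R->0, L->0 (L advanced); E->plug->E->R->G->L->H->refl->G->L'->D->R'->H->plug->H
Char 6 ('H'): step: R->1, L=0; H->plug->H->R->A->L->D->refl->B->L'->B->R'->A->plug->A

Answer: EEBFHA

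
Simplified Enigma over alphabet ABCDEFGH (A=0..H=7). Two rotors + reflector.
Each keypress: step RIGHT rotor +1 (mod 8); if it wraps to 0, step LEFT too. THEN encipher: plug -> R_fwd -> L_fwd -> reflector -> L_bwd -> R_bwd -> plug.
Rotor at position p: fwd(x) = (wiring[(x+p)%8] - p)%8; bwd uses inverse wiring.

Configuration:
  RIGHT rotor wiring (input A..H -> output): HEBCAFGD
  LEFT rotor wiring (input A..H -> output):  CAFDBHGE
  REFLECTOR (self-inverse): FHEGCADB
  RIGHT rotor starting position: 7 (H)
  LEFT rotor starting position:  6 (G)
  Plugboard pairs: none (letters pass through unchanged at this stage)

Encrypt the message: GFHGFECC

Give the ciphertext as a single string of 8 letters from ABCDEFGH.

Char 1 ('G'): step: R->0, L->7 (L advanced); G->plug->G->R->G->L->A->refl->F->L'->A->R'->E->plug->E
Char 2 ('F'): step: R->1, L=7; F->plug->F->R->F->L->C->refl->E->L'->E->R'->E->plug->E
Char 3 ('H'): step: R->2, L=7; H->plug->H->R->C->L->B->refl->H->L'->H->R'->A->plug->A
Char 4 ('G'): step: R->3, L=7; G->plug->G->R->B->L->D->refl->G->L'->D->R'->D->plug->D
Char 5 ('F'): step: R->4, L=7; F->plug->F->R->A->L->F->refl->A->L'->G->R'->H->plug->H
Char 6 ('E'): step: R->5, L=7; E->plug->E->R->H->L->H->refl->B->L'->C->R'->D->plug->D
Char 7 ('C'): step: R->6, L=7; C->plug->C->R->B->L->D->refl->G->L'->D->R'->E->plug->E
Char 8 ('C'): step: R->7, L=7; C->plug->C->R->F->L->C->refl->E->L'->E->R'->A->plug->A

Answer: EEADHDEA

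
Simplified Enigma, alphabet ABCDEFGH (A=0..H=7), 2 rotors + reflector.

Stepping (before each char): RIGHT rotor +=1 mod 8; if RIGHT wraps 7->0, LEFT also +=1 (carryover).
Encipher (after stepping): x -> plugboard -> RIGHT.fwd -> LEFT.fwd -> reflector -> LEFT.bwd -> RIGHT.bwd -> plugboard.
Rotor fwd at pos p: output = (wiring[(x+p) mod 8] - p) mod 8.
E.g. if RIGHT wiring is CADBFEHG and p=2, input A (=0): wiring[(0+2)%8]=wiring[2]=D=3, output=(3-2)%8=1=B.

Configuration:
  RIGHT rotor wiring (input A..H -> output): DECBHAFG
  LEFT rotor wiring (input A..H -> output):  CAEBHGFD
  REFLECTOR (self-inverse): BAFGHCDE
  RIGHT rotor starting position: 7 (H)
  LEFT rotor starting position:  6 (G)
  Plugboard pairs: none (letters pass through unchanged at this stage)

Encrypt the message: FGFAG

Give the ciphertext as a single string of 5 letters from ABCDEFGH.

Char 1 ('F'): step: R->0, L->7 (L advanced); F->plug->F->R->A->L->E->refl->H->L'->G->R'->H->plug->H
Char 2 ('G'): step: R->1, L=7; G->plug->G->R->F->L->A->refl->B->L'->C->R'->H->plug->H
Char 3 ('F'): step: R->2, L=7; F->plug->F->R->E->L->C->refl->F->L'->D->R'->E->plug->E
Char 4 ('A'): step: R->3, L=7; A->plug->A->R->G->L->H->refl->E->L'->A->R'->F->plug->F
Char 5 ('G'): step: R->4, L=7; G->plug->G->R->G->L->H->refl->E->L'->A->R'->F->plug->F

Answer: HHEFF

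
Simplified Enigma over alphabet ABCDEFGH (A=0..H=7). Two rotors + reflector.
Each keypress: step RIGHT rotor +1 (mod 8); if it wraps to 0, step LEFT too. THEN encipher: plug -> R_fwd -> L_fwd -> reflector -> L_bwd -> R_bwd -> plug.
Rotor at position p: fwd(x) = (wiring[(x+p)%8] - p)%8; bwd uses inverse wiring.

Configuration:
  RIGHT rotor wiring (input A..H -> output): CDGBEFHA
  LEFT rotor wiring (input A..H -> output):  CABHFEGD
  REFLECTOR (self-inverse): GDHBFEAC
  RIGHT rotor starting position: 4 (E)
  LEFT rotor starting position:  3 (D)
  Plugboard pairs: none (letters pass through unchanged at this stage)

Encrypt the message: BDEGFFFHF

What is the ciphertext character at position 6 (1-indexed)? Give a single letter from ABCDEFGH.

Char 1 ('B'): step: R->5, L=3; B->plug->B->R->C->L->B->refl->D->L'->D->R'->C->plug->C
Char 2 ('D'): step: R->6, L=3; D->plug->D->R->F->L->H->refl->C->L'->B->R'->A->plug->A
Char 3 ('E'): step: R->7, L=3; E->plug->E->R->C->L->B->refl->D->L'->D->R'->B->plug->B
Char 4 ('G'): step: R->0, L->4 (L advanced); G->plug->G->R->H->L->D->refl->B->L'->A->R'->H->plug->H
Char 5 ('F'): step: R->1, L=4; F->plug->F->R->G->L->F->refl->E->L'->F->R'->B->plug->B
Char 6 ('F'): step: R->2, L=4; F->plug->F->R->G->L->F->refl->E->L'->F->R'->E->plug->E

E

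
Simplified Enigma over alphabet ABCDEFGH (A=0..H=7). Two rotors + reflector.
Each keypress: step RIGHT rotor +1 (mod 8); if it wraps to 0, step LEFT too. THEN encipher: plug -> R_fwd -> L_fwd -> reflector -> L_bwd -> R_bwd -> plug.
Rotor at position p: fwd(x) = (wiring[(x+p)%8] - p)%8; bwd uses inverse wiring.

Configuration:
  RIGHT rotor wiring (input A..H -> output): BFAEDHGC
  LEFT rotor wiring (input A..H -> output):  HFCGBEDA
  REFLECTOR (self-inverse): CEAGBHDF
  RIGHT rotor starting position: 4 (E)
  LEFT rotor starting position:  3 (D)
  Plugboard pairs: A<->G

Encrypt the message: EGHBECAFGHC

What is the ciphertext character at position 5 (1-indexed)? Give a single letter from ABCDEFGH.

Char 1 ('E'): step: R->5, L=3; E->plug->E->R->A->L->D->refl->G->L'->B->R'->B->plug->B
Char 2 ('G'): step: R->6, L=3; G->plug->A->R->A->L->D->refl->G->L'->B->R'->H->plug->H
Char 3 ('H'): step: R->7, L=3; H->plug->H->R->H->L->H->refl->F->L'->E->R'->F->plug->F
Char 4 ('B'): step: R->0, L->4 (L advanced); B->plug->B->R->F->L->B->refl->E->L'->D->R'->E->plug->E
Char 5 ('E'): step: R->1, L=4; E->plug->E->R->G->L->G->refl->D->L'->E->R'->A->plug->G

G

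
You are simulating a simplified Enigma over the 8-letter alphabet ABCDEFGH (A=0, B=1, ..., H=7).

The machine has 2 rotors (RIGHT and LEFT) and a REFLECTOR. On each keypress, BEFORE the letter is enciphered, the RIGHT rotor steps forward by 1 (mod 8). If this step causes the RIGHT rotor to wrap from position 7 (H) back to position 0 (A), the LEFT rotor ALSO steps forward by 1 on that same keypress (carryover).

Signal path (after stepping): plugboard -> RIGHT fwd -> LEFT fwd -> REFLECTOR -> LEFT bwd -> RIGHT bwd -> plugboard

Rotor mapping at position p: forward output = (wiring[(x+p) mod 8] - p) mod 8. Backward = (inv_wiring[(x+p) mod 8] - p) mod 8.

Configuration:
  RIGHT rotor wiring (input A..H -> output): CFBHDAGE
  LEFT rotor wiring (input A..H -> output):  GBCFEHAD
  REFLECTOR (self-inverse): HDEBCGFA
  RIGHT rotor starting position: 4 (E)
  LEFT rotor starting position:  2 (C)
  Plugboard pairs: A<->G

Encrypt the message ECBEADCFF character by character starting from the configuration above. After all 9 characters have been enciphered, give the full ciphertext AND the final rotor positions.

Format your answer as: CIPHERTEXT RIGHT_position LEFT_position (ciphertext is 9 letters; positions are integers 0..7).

Char 1 ('E'): step: R->5, L=2; E->plug->E->R->A->L->A->refl->H->L'->H->R'->C->plug->C
Char 2 ('C'): step: R->6, L=2; C->plug->C->R->E->L->G->refl->F->L'->D->R'->E->plug->E
Char 3 ('B'): step: R->7, L=2; B->plug->B->R->D->L->F->refl->G->L'->E->R'->F->plug->F
Char 4 ('E'): step: R->0, L->3 (L advanced); E->plug->E->R->D->L->F->refl->G->L'->G->R'->G->plug->A
Char 5 ('A'): step: R->1, L=3; A->plug->G->R->D->L->F->refl->G->L'->G->R'->C->plug->C
Char 6 ('D'): step: R->2, L=3; D->plug->D->R->G->L->G->refl->F->L'->D->R'->H->plug->H
Char 7 ('C'): step: R->3, L=3; C->plug->C->R->F->L->D->refl->B->L'->B->R'->E->plug->E
Char 8 ('F'): step: R->4, L=3; F->plug->F->R->B->L->B->refl->D->L'->F->R'->G->plug->A
Char 9 ('F'): step: R->5, L=3; F->plug->F->R->E->L->A->refl->H->L'->H->R'->C->plug->C
Final: ciphertext=CEFACHEAC, RIGHT=5, LEFT=3

Answer: CEFACHEAC 5 3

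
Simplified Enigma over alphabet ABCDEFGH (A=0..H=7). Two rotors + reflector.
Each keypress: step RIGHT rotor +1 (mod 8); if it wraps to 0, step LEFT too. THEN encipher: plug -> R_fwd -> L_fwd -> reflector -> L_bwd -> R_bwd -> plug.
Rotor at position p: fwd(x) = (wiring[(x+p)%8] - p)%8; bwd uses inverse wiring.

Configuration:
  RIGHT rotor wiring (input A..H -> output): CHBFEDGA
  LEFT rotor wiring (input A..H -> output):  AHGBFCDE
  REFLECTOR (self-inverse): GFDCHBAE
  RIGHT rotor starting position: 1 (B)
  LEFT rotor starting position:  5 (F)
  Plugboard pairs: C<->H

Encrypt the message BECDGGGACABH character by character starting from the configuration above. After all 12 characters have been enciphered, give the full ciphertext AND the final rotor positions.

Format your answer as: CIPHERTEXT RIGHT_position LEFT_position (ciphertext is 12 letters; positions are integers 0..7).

Answer: EHBGBBBGHEEG 5 6

Derivation:
Char 1 ('B'): step: R->2, L=5; B->plug->B->R->D->L->D->refl->C->L'->E->R'->E->plug->E
Char 2 ('E'): step: R->3, L=5; E->plug->E->R->F->L->B->refl->F->L'->A->R'->C->plug->H
Char 3 ('C'): step: R->4, L=5; C->plug->H->R->B->L->G->refl->A->L'->H->R'->B->plug->B
Char 4 ('D'): step: R->5, L=5; D->plug->D->R->F->L->B->refl->F->L'->A->R'->G->plug->G
Char 5 ('G'): step: R->6, L=5; G->plug->G->R->G->L->E->refl->H->L'->C->R'->B->plug->B
Char 6 ('G'): step: R->7, L=5; G->plug->G->R->E->L->C->refl->D->L'->D->R'->B->plug->B
Char 7 ('G'): step: R->0, L->6 (L advanced); G->plug->G->R->G->L->H->refl->E->L'->H->R'->B->plug->B
Char 8 ('A'): step: R->1, L=6; A->plug->A->R->G->L->H->refl->E->L'->H->R'->G->plug->G
Char 9 ('C'): step: R->2, L=6; C->plug->H->R->F->L->D->refl->C->L'->C->R'->C->plug->H
Char 10 ('A'): step: R->3, L=6; A->plug->A->R->C->L->C->refl->D->L'->F->R'->E->plug->E
Char 11 ('B'): step: R->4, L=6; B->plug->B->R->H->L->E->refl->H->L'->G->R'->E->plug->E
Char 12 ('H'): step: R->5, L=6; H->plug->C->R->D->L->B->refl->F->L'->A->R'->G->plug->G
Final: ciphertext=EHBGBBBGHEEG, RIGHT=5, LEFT=6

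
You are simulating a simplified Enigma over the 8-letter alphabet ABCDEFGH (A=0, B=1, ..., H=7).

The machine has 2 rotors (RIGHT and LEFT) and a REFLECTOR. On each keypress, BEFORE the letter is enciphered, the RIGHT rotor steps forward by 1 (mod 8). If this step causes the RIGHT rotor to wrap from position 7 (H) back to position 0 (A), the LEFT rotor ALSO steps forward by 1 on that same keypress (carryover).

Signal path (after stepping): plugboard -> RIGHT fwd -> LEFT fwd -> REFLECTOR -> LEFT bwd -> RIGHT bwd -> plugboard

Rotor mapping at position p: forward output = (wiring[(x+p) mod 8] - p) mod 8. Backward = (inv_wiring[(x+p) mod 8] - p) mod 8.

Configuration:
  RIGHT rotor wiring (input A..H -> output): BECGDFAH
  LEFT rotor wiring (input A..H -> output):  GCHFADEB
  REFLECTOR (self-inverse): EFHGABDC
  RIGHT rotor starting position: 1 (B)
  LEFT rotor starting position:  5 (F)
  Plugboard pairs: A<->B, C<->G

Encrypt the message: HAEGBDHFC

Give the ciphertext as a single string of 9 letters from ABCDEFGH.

Answer: EHAHDFAEA

Derivation:
Char 1 ('H'): step: R->2, L=5; H->plug->H->R->C->L->E->refl->A->L'->G->R'->E->plug->E
Char 2 ('A'): step: R->3, L=5; A->plug->B->R->A->L->G->refl->D->L'->H->R'->H->plug->H
Char 3 ('E'): step: R->4, L=5; E->plug->E->R->F->L->C->refl->H->L'->B->R'->B->plug->A
Char 4 ('G'): step: R->5, L=5; G->plug->C->R->C->L->E->refl->A->L'->G->R'->H->plug->H
Char 5 ('B'): step: R->6, L=5; B->plug->A->R->C->L->E->refl->A->L'->G->R'->D->plug->D
Char 6 ('D'): step: R->7, L=5; D->plug->D->R->D->L->B->refl->F->L'->E->R'->F->plug->F
Char 7 ('H'): step: R->0, L->6 (L advanced); H->plug->H->R->H->L->F->refl->B->L'->E->R'->B->plug->A
Char 8 ('F'): step: R->1, L=6; F->plug->F->R->H->L->F->refl->B->L'->E->R'->E->plug->E
Char 9 ('C'): step: R->2, L=6; C->plug->G->R->H->L->F->refl->B->L'->E->R'->B->plug->A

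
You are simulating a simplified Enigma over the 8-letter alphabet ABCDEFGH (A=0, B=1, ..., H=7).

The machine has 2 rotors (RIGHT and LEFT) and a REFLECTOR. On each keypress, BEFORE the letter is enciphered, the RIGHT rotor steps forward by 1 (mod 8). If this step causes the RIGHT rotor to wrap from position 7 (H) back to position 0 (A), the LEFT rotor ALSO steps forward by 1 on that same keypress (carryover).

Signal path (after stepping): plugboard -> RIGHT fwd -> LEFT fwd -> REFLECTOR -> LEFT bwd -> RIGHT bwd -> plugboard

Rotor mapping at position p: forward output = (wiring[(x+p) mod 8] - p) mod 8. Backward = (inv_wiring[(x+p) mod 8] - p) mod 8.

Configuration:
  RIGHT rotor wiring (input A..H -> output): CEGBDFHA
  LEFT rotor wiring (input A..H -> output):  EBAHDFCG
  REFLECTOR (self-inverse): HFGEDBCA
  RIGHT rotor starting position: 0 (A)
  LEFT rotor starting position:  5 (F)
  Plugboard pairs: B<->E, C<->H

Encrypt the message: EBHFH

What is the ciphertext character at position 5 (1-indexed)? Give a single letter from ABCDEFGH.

Char 1 ('E'): step: R->1, L=5; E->plug->B->R->F->L->D->refl->E->L'->E->R'->E->plug->B
Char 2 ('B'): step: R->2, L=5; B->plug->E->R->F->L->D->refl->E->L'->E->R'->A->plug->A
Char 3 ('H'): step: R->3, L=5; H->plug->C->R->C->L->B->refl->F->L'->B->R'->G->plug->G
Char 4 ('F'): step: R->4, L=5; F->plug->F->R->A->L->A->refl->H->L'->D->R'->C->plug->H
Char 5 ('H'): step: R->5, L=5; H->plug->C->R->D->L->H->refl->A->L'->A->R'->A->plug->A

A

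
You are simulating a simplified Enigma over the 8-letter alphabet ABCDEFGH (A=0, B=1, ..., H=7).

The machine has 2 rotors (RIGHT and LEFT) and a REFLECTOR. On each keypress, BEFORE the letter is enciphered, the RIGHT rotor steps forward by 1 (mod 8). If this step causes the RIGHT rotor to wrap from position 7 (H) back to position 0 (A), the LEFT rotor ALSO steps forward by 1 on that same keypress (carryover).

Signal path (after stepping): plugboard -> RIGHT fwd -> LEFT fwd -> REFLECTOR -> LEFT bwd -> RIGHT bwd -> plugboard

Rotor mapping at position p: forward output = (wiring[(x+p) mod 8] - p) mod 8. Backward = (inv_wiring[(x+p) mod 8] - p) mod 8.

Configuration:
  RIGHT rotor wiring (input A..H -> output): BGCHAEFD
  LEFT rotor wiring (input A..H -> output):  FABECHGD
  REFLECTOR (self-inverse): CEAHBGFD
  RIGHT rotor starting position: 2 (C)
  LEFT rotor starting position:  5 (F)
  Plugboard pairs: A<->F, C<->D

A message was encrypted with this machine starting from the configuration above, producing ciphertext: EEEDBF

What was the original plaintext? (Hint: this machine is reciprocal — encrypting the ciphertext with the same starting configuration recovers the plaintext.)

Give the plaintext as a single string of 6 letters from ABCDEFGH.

Answer: GDACDG

Derivation:
Char 1 ('E'): step: R->3, L=5; E->plug->E->R->A->L->C->refl->A->L'->D->R'->G->plug->G
Char 2 ('E'): step: R->4, L=5; E->plug->E->R->F->L->E->refl->B->L'->B->R'->C->plug->D
Char 3 ('E'): step: R->5, L=5; E->plug->E->R->B->L->B->refl->E->L'->F->R'->F->plug->A
Char 4 ('D'): step: R->6, L=5; D->plug->C->R->D->L->A->refl->C->L'->A->R'->D->plug->C
Char 5 ('B'): step: R->7, L=5; B->plug->B->R->C->L->G->refl->F->L'->H->R'->C->plug->D
Char 6 ('F'): step: R->0, L->6 (L advanced); F->plug->A->R->B->L->F->refl->G->L'->F->R'->G->plug->G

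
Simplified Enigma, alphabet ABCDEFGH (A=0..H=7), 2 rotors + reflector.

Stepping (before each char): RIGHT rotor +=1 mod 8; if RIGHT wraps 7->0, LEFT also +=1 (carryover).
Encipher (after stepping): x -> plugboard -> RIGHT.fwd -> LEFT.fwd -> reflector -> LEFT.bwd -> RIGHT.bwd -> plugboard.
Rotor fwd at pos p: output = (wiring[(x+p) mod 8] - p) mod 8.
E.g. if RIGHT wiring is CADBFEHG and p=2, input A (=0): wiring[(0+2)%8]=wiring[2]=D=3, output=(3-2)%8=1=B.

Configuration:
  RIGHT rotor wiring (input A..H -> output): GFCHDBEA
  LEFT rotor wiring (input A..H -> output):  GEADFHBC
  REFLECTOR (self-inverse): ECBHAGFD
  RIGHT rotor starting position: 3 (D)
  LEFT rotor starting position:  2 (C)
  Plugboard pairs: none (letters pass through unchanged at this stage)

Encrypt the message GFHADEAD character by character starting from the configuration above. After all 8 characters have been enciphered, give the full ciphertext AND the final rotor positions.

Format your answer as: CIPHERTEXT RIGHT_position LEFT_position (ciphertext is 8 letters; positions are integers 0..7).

Answer: BHCBEDEC 3 3

Derivation:
Char 1 ('G'): step: R->4, L=2; G->plug->G->R->G->L->E->refl->A->L'->F->R'->B->plug->B
Char 2 ('F'): step: R->5, L=2; F->plug->F->R->F->L->A->refl->E->L'->G->R'->H->plug->H
Char 3 ('H'): step: R->6, L=2; H->plug->H->R->D->L->F->refl->G->L'->A->R'->C->plug->C
Char 4 ('A'): step: R->7, L=2; A->plug->A->R->B->L->B->refl->C->L'->H->R'->B->plug->B
Char 5 ('D'): step: R->0, L->3 (L advanced); D->plug->D->R->H->L->F->refl->G->L'->D->R'->E->plug->E
Char 6 ('E'): step: R->1, L=3; E->plug->E->R->A->L->A->refl->E->L'->C->R'->D->plug->D
Char 7 ('A'): step: R->2, L=3; A->plug->A->R->A->L->A->refl->E->L'->C->R'->E->plug->E
Char 8 ('D'): step: R->3, L=3; D->plug->D->R->B->L->C->refl->B->L'->G->R'->C->plug->C
Final: ciphertext=BHCBEDEC, RIGHT=3, LEFT=3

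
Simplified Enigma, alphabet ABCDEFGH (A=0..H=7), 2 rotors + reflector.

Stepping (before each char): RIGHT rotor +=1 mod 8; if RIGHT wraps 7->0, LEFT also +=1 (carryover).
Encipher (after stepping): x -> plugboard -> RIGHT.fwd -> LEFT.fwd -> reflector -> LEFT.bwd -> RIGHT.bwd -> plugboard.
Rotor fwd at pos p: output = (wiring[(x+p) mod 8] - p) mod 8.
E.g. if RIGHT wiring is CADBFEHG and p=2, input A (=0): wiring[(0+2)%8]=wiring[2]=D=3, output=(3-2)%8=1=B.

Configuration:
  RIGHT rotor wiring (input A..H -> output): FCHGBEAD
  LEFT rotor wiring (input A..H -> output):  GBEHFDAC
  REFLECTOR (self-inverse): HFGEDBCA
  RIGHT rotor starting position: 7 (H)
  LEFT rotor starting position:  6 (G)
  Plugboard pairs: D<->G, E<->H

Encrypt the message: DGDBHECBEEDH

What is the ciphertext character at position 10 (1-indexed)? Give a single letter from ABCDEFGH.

Char 1 ('D'): step: R->0, L->7 (L advanced); D->plug->G->R->A->L->D->refl->E->L'->G->R'->D->plug->G
Char 2 ('G'): step: R->1, L=7; G->plug->D->R->A->L->D->refl->E->L'->G->R'->B->plug->B
Char 3 ('D'): step: R->2, L=7; D->plug->G->R->D->L->F->refl->B->L'->H->R'->C->plug->C
Char 4 ('B'): step: R->3, L=7; B->plug->B->R->G->L->E->refl->D->L'->A->R'->E->plug->H
Char 5 ('H'): step: R->4, L=7; H->plug->E->R->B->L->H->refl->A->L'->E->R'->C->plug->C
Char 6 ('E'): step: R->5, L=7; E->plug->H->R->E->L->A->refl->H->L'->B->R'->G->plug->D
Char 7 ('C'): step: R->6, L=7; C->plug->C->R->H->L->B->refl->F->L'->D->R'->G->plug->D
Char 8 ('B'): step: R->7, L=7; B->plug->B->R->G->L->E->refl->D->L'->A->R'->D->plug->G
Char 9 ('E'): step: R->0, L->0 (L advanced); E->plug->H->R->D->L->H->refl->A->L'->G->R'->D->plug->G
Char 10 ('E'): step: R->1, L=0; E->plug->H->R->E->L->F->refl->B->L'->B->R'->A->plug->A

A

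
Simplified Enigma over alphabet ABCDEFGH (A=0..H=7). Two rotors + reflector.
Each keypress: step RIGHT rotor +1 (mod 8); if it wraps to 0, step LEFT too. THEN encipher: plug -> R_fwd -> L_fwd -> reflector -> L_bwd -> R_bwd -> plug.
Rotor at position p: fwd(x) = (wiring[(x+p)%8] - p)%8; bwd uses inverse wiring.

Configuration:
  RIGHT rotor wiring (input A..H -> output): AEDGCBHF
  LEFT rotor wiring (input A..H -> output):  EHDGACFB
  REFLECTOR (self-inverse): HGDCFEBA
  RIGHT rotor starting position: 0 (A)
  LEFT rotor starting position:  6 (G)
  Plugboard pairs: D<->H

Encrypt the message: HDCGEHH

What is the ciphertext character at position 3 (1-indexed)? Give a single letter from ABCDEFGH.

Char 1 ('H'): step: R->1, L=6; H->plug->D->R->B->L->D->refl->C->L'->G->R'->F->plug->F
Char 2 ('D'): step: R->2, L=6; D->plug->H->R->C->L->G->refl->B->L'->D->R'->F->plug->F
Char 3 ('C'): step: R->3, L=6; C->plug->C->R->G->L->C->refl->D->L'->B->R'->G->plug->G

G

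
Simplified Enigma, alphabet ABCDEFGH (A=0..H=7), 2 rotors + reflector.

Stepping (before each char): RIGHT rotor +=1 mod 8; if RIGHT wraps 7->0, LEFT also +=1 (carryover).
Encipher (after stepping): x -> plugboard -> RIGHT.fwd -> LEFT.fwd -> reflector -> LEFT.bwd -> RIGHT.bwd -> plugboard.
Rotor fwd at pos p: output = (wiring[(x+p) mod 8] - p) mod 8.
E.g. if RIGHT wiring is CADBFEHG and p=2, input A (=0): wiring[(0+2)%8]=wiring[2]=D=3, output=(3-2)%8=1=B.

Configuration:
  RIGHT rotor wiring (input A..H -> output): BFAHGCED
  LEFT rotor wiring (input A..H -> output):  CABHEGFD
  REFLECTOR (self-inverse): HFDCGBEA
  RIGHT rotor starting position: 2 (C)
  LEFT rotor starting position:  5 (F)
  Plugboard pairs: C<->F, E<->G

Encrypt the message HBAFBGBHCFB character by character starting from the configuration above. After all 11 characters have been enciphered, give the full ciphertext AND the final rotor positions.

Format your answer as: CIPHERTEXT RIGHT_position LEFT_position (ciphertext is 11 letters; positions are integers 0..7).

Answer: EEEEHCHFEDG 5 6

Derivation:
Char 1 ('H'): step: R->3, L=5; H->plug->H->R->F->L->E->refl->G->L'->C->R'->G->plug->E
Char 2 ('B'): step: R->4, L=5; B->plug->B->R->G->L->C->refl->D->L'->E->R'->G->plug->E
Char 3 ('A'): step: R->5, L=5; A->plug->A->R->F->L->E->refl->G->L'->C->R'->G->plug->E
Char 4 ('F'): step: R->6, L=5; F->plug->C->R->D->L->F->refl->B->L'->A->R'->G->plug->E
Char 5 ('B'): step: R->7, L=5; B->plug->B->R->C->L->G->refl->E->L'->F->R'->H->plug->H
Char 6 ('G'): step: R->0, L->6 (L advanced); G->plug->E->R->G->L->G->refl->E->L'->C->R'->F->plug->C
Char 7 ('B'): step: R->1, L=6; B->plug->B->R->H->L->A->refl->H->L'->A->R'->H->plug->H
Char 8 ('H'): step: R->2, L=6; H->plug->H->R->D->L->C->refl->D->L'->E->R'->C->plug->F
Char 9 ('C'): step: R->3, L=6; C->plug->F->R->G->L->G->refl->E->L'->C->R'->G->plug->E
Char 10 ('F'): step: R->4, L=6; F->plug->C->R->A->L->H->refl->A->L'->H->R'->D->plug->D
Char 11 ('B'): step: R->5, L=6; B->plug->B->R->H->L->A->refl->H->L'->A->R'->E->plug->G
Final: ciphertext=EEEEHCHFEDG, RIGHT=5, LEFT=6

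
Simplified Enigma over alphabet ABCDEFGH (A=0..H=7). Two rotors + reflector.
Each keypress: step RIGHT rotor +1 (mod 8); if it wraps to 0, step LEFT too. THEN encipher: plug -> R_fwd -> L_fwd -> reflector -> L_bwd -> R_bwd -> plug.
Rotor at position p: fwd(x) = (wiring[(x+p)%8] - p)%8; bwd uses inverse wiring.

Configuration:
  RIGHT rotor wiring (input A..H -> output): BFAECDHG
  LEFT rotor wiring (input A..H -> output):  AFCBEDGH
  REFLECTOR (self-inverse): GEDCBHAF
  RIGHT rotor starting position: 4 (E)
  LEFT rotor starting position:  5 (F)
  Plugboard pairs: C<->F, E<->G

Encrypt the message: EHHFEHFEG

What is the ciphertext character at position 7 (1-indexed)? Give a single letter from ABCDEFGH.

Char 1 ('E'): step: R->5, L=5; E->plug->G->R->H->L->H->refl->F->L'->F->R'->H->plug->H
Char 2 ('H'): step: R->6, L=5; H->plug->H->R->F->L->F->refl->H->L'->H->R'->D->plug->D
Char 3 ('H'): step: R->7, L=5; H->plug->H->R->A->L->G->refl->A->L'->E->R'->G->plug->E
Char 4 ('F'): step: R->0, L->6 (L advanced); F->plug->C->R->A->L->A->refl->G->L'->G->R'->H->plug->H
Char 5 ('E'): step: R->1, L=6; E->plug->G->R->F->L->D->refl->C->L'->C->R'->E->plug->G
Char 6 ('H'): step: R->2, L=6; H->plug->H->R->D->L->H->refl->F->L'->H->R'->G->plug->E
Char 7 ('F'): step: R->3, L=6; F->plug->C->R->A->L->A->refl->G->L'->G->R'->F->plug->C

C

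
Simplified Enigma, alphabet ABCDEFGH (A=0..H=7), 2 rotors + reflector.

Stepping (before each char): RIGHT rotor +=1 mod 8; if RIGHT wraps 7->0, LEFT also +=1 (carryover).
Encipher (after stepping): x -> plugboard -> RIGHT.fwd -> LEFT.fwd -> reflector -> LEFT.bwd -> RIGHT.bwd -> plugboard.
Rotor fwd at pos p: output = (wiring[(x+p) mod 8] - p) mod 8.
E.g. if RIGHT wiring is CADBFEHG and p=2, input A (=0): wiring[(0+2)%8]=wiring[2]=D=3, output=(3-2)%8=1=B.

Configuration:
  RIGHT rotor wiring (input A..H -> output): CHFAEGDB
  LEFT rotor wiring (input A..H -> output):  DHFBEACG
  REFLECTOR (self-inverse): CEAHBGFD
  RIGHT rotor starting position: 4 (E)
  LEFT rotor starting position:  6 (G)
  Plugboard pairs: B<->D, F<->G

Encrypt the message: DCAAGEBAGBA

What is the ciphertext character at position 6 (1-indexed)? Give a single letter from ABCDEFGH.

Char 1 ('D'): step: R->5, L=6; D->plug->B->R->G->L->G->refl->F->L'->C->R'->E->plug->E
Char 2 ('C'): step: R->6, L=6; C->plug->C->R->E->L->H->refl->D->L'->F->R'->A->plug->A
Char 3 ('A'): step: R->7, L=6; A->plug->A->R->C->L->F->refl->G->L'->G->R'->D->plug->B
Char 4 ('A'): step: R->0, L->7 (L advanced); A->plug->A->R->C->L->A->refl->C->L'->E->R'->E->plug->E
Char 5 ('G'): step: R->1, L=7; G->plug->F->R->C->L->A->refl->C->L'->E->R'->B->plug->D
Char 6 ('E'): step: R->2, L=7; E->plug->E->R->B->L->E->refl->B->L'->G->R'->B->plug->D

D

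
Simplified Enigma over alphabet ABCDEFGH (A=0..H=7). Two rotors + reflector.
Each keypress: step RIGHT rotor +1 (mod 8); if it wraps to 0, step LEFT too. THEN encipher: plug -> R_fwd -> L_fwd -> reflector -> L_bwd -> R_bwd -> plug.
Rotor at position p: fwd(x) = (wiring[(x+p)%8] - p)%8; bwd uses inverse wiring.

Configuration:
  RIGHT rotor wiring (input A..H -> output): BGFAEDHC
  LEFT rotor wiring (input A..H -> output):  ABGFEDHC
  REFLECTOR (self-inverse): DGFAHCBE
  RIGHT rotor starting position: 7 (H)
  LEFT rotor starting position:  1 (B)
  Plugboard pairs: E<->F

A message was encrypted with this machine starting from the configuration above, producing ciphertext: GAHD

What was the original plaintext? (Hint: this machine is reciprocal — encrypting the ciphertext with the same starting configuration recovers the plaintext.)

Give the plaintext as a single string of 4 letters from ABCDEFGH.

Answer: DGCH

Derivation:
Char 1 ('G'): step: R->0, L->2 (L advanced); G->plug->G->R->H->L->H->refl->E->L'->A->R'->D->plug->D
Char 2 ('A'): step: R->1, L=2; A->plug->A->R->F->L->A->refl->D->L'->B->R'->G->plug->G
Char 3 ('H'): step: R->2, L=2; H->plug->H->R->E->L->F->refl->C->L'->C->R'->C->plug->C
Char 4 ('D'): step: R->3, L=2; D->plug->D->R->E->L->F->refl->C->L'->C->R'->H->plug->H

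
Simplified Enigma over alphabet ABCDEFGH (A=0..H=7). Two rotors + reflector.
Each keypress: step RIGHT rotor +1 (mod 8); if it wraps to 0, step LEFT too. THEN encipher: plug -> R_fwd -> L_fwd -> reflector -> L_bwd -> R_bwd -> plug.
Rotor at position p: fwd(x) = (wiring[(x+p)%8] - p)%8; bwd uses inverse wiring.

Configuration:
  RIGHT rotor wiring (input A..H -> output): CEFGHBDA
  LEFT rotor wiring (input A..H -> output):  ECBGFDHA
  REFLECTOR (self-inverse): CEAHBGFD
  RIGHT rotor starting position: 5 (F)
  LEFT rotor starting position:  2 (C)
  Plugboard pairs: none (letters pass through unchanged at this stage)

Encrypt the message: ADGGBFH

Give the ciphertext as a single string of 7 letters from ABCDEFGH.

Answer: CECBDBG

Derivation:
Char 1 ('A'): step: R->6, L=2; A->plug->A->R->F->L->G->refl->F->L'->E->R'->C->plug->C
Char 2 ('D'): step: R->7, L=2; D->plug->D->R->G->L->C->refl->A->L'->H->R'->E->plug->E
Char 3 ('G'): step: R->0, L->3 (L advanced); G->plug->G->R->D->L->E->refl->B->L'->F->R'->C->plug->C
Char 4 ('G'): step: R->1, L=3; G->plug->G->R->H->L->G->refl->F->L'->E->R'->B->plug->B
Char 5 ('B'): step: R->2, L=3; B->plug->B->R->E->L->F->refl->G->L'->H->R'->D->plug->D
Char 6 ('F'): step: R->3, L=3; F->plug->F->R->H->L->G->refl->F->L'->E->R'->B->plug->B
Char 7 ('H'): step: R->4, L=3; H->plug->H->R->C->L->A->refl->C->L'->B->R'->G->plug->G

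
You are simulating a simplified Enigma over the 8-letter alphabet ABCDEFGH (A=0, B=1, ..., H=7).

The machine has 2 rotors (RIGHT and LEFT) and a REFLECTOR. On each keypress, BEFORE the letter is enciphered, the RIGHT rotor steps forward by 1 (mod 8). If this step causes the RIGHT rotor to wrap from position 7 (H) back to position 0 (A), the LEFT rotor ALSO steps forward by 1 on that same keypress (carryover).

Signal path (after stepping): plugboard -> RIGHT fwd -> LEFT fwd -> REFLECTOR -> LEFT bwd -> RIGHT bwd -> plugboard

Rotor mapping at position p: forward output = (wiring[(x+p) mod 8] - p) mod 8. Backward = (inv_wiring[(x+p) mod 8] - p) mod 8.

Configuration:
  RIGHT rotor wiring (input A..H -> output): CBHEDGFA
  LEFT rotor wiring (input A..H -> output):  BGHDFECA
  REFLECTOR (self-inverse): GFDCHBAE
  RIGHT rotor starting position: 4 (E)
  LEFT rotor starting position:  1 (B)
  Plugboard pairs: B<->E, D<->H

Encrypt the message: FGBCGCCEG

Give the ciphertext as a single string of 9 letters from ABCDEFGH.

Char 1 ('F'): step: R->5, L=1; F->plug->F->R->C->L->C->refl->D->L'->E->R'->E->plug->B
Char 2 ('G'): step: R->6, L=1; G->plug->G->R->F->L->B->refl->F->L'->A->R'->H->plug->D
Char 3 ('B'): step: R->7, L=1; B->plug->E->R->F->L->B->refl->F->L'->A->R'->D->plug->H
Char 4 ('C'): step: R->0, L->2 (L advanced); C->plug->C->R->H->L->E->refl->H->L'->G->R'->F->plug->F
Char 5 ('G'): step: R->1, L=2; G->plug->G->R->H->L->E->refl->H->L'->G->R'->B->plug->E
Char 6 ('C'): step: R->2, L=2; C->plug->C->R->B->L->B->refl->F->L'->A->R'->G->plug->G
Char 7 ('C'): step: R->3, L=2; C->plug->C->R->D->L->C->refl->D->L'->C->R'->D->plug->H
Char 8 ('E'): step: R->4, L=2; E->plug->B->R->C->L->D->refl->C->L'->D->R'->G->plug->G
Char 9 ('G'): step: R->5, L=2; G->plug->G->R->H->L->E->refl->H->L'->G->R'->H->plug->D

Answer: BDHFEGHGD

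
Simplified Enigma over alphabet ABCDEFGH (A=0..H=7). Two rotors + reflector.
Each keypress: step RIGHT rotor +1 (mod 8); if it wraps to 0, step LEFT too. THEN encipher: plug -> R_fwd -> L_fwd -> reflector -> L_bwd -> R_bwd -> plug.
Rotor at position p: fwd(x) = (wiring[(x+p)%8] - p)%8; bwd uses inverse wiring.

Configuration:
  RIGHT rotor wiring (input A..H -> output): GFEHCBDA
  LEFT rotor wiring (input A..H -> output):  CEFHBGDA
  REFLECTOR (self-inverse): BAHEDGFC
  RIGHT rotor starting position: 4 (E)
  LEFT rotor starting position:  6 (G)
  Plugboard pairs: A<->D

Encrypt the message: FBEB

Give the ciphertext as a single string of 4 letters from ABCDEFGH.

Char 1 ('F'): step: R->5, L=6; F->plug->F->R->H->L->A->refl->B->L'->F->R'->H->plug->H
Char 2 ('B'): step: R->6, L=6; B->plug->B->R->C->L->E->refl->D->L'->G->R'->E->plug->E
Char 3 ('E'): step: R->7, L=6; E->plug->E->R->A->L->F->refl->G->L'->D->R'->F->plug->F
Char 4 ('B'): step: R->0, L->7 (L advanced); B->plug->B->R->F->L->C->refl->H->L'->G->R'->A->plug->D

Answer: HEFD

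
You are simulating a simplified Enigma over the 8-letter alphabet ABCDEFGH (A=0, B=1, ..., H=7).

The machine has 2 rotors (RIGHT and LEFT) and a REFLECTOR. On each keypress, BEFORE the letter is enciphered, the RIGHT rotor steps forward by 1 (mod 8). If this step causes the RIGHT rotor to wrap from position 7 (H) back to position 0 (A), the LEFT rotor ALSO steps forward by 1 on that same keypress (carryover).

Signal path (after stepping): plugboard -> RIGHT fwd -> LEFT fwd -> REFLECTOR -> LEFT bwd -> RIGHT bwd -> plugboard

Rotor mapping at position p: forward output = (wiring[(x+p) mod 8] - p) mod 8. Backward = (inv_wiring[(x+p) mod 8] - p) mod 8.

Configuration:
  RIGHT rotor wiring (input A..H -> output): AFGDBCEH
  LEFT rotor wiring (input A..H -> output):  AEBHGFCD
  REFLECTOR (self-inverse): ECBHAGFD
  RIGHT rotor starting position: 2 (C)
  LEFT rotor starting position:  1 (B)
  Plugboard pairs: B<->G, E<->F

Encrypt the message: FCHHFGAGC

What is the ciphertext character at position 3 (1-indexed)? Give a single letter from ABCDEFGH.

Char 1 ('F'): step: R->3, L=1; F->plug->E->R->E->L->E->refl->A->L'->B->R'->D->plug->D
Char 2 ('C'): step: R->4, L=1; C->plug->C->R->A->L->D->refl->H->L'->H->R'->H->plug->H
Char 3 ('H'): step: R->5, L=1; H->plug->H->R->E->L->E->refl->A->L'->B->R'->F->plug->E

E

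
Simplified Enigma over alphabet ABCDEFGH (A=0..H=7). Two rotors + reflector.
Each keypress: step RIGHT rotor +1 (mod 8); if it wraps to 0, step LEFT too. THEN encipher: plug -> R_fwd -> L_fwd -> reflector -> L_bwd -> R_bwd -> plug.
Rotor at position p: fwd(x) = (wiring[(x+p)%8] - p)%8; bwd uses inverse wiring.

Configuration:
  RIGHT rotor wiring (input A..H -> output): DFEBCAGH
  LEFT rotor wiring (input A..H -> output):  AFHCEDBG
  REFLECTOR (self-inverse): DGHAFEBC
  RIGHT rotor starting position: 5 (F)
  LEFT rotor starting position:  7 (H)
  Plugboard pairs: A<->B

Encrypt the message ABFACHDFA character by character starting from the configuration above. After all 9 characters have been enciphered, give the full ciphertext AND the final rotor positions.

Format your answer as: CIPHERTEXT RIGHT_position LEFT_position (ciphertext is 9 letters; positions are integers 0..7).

Answer: HHAHFECDG 6 0

Derivation:
Char 1 ('A'): step: R->6, L=7; A->plug->B->R->B->L->B->refl->G->L'->C->R'->H->plug->H
Char 2 ('B'): step: R->7, L=7; B->plug->A->R->A->L->H->refl->C->L'->H->R'->H->plug->H
Char 3 ('F'): step: R->0, L->0 (L advanced); F->plug->F->R->A->L->A->refl->D->L'->F->R'->B->plug->A
Char 4 ('A'): step: R->1, L=0; A->plug->B->R->D->L->C->refl->H->L'->C->R'->H->plug->H
Char 5 ('C'): step: R->2, L=0; C->plug->C->R->A->L->A->refl->D->L'->F->R'->F->plug->F
Char 6 ('H'): step: R->3, L=0; H->plug->H->R->B->L->F->refl->E->L'->E->R'->E->plug->E
Char 7 ('D'): step: R->4, L=0; D->plug->D->R->D->L->C->refl->H->L'->C->R'->C->plug->C
Char 8 ('F'): step: R->5, L=0; F->plug->F->R->H->L->G->refl->B->L'->G->R'->D->plug->D
Char 9 ('A'): step: R->6, L=0; A->plug->B->R->B->L->F->refl->E->L'->E->R'->G->plug->G
Final: ciphertext=HHAHFECDG, RIGHT=6, LEFT=0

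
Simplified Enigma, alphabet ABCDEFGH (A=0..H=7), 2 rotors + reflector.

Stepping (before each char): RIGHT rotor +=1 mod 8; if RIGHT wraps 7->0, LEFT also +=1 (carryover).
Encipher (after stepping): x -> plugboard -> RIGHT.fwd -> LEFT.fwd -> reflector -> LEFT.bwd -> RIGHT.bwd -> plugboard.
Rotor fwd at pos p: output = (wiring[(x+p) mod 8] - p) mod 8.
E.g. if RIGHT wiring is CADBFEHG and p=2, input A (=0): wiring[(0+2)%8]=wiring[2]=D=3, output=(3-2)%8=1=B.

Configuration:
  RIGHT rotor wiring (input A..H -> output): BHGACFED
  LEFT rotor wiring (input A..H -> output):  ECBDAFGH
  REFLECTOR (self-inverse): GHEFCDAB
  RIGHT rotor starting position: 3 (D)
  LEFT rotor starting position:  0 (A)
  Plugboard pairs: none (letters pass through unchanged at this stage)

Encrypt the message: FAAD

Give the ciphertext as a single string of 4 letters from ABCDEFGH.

Answer: EFGB

Derivation:
Char 1 ('F'): step: R->4, L=0; F->plug->F->R->D->L->D->refl->F->L'->F->R'->E->plug->E
Char 2 ('A'): step: R->5, L=0; A->plug->A->R->A->L->E->refl->C->L'->B->R'->F->plug->F
Char 3 ('A'): step: R->6, L=0; A->plug->A->R->G->L->G->refl->A->L'->E->R'->G->plug->G
Char 4 ('D'): step: R->7, L=0; D->plug->D->R->H->L->H->refl->B->L'->C->R'->B->plug->B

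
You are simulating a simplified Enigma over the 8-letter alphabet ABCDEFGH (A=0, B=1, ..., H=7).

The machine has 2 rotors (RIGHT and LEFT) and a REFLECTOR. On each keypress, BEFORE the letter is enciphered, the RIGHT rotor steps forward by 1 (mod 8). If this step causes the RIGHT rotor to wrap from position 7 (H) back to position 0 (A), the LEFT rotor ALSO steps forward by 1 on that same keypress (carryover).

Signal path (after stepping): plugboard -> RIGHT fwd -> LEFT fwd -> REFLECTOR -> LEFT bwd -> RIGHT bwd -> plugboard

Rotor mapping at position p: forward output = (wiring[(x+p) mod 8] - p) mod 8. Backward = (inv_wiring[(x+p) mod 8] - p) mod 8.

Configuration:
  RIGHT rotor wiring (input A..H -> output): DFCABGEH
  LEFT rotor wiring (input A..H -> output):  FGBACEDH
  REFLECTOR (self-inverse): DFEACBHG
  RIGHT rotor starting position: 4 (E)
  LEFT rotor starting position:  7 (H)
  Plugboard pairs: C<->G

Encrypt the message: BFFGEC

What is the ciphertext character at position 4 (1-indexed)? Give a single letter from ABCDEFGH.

Char 1 ('B'): step: R->5, L=7; B->plug->B->R->H->L->E->refl->C->L'->D->R'->G->plug->C
Char 2 ('F'): step: R->6, L=7; F->plug->F->R->C->L->H->refl->G->L'->B->R'->B->plug->B
Char 3 ('F'): step: R->7, L=7; F->plug->F->R->C->L->H->refl->G->L'->B->R'->E->plug->E
Char 4 ('G'): step: R->0, L->0 (L advanced); G->plug->C->R->C->L->B->refl->F->L'->A->R'->D->plug->D

D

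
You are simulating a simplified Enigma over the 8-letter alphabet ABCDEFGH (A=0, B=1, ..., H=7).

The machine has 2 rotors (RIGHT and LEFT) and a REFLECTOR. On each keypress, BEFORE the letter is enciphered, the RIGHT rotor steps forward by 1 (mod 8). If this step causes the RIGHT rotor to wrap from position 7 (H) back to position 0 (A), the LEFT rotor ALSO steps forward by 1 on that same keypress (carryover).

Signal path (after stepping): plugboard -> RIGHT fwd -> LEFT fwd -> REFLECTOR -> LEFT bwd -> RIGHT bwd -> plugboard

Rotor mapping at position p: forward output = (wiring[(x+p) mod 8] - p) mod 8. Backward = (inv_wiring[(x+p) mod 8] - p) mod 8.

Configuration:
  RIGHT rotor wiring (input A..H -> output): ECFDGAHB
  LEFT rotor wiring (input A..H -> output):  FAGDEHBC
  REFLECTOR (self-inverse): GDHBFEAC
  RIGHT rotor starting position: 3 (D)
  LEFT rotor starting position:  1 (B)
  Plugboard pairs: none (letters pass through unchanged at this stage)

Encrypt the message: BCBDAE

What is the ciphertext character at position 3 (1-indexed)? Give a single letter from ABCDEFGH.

Char 1 ('B'): step: R->4, L=1; B->plug->B->R->E->L->G->refl->A->L'->F->R'->D->plug->D
Char 2 ('C'): step: R->5, L=1; C->plug->C->R->E->L->G->refl->A->L'->F->R'->E->plug->E
Char 3 ('B'): step: R->6, L=1; B->plug->B->R->D->L->D->refl->B->L'->G->R'->C->plug->C

C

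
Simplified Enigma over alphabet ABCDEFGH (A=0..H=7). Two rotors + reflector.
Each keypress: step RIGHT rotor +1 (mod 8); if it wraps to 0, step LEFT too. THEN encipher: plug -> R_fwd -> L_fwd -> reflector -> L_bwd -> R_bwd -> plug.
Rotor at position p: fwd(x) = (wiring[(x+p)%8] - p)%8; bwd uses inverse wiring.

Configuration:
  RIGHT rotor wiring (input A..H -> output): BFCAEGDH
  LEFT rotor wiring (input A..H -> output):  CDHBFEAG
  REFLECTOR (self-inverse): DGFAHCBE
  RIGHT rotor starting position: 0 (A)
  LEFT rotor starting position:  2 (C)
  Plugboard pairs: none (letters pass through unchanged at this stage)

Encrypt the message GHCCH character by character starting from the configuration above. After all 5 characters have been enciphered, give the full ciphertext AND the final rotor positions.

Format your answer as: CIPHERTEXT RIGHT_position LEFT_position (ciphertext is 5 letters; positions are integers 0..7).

Char 1 ('G'): step: R->1, L=2; G->plug->G->R->G->L->A->refl->D->L'->C->R'->F->plug->F
Char 2 ('H'): step: R->2, L=2; H->plug->H->R->D->L->C->refl->F->L'->A->R'->A->plug->A
Char 3 ('C'): step: R->3, L=2; C->plug->C->R->D->L->C->refl->F->L'->A->R'->D->plug->D
Char 4 ('C'): step: R->4, L=2; C->plug->C->R->H->L->B->refl->G->L'->E->R'->H->plug->H
Char 5 ('H'): step: R->5, L=2; H->plug->H->R->H->L->B->refl->G->L'->E->R'->D->plug->D
Final: ciphertext=FADHD, RIGHT=5, LEFT=2

Answer: FADHD 5 2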